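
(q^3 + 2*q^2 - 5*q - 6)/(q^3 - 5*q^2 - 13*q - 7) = (q^2 + q - 6)/(q^2 - 6*q - 7)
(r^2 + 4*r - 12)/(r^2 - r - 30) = (-r^2 - 4*r + 12)/(-r^2 + r + 30)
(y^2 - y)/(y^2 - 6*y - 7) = y*(1 - y)/(-y^2 + 6*y + 7)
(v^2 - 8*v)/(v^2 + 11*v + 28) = v*(v - 8)/(v^2 + 11*v + 28)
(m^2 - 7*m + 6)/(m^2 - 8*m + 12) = (m - 1)/(m - 2)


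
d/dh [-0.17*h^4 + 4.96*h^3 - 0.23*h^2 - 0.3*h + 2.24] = -0.68*h^3 + 14.88*h^2 - 0.46*h - 0.3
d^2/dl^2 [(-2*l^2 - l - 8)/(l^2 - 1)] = 2*(-l^3 - 30*l^2 - 3*l - 10)/(l^6 - 3*l^4 + 3*l^2 - 1)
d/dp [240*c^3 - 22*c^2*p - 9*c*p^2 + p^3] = -22*c^2 - 18*c*p + 3*p^2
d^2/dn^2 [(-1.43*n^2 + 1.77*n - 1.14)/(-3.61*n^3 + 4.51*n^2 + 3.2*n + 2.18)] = (37.271806*n^6 - 138.400902*n^5 + 450.30057*n^4 - 293.587422*n^3 - 191.400792*n^2 + 256.958028*n + 39.2176)/(47.045881*n^9 - 176.324313*n^8 + 95.175123*n^7 + 135.633335*n^6 + 128.591028*n^5 - 120.471294*n^4 - 170.070068*n^3 - 131.269572*n^2 - 45.62304*n - 10.360232)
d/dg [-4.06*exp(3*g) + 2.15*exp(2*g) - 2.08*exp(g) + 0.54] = (-12.18*exp(2*g) + 4.3*exp(g) - 2.08)*exp(g)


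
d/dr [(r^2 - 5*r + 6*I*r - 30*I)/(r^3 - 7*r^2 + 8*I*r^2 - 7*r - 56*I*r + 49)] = (-r^4 + r^3*(10 - 12*I) + r^2*(6 + 116*I) + r*(-382 - 420*I) + 1435 + 84*I)/(r^6 + r^5*(-14 + 16*I) + r^4*(-29 - 224*I) + r^3*(1092 + 672*I) + r^2*(-3773 + 1568*I) + r*(-686 - 5488*I) + 2401)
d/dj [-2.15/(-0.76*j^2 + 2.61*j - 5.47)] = (5.6115 - 3.268*j)/(0.76*j^2 - 2.61*j + 5.47)^2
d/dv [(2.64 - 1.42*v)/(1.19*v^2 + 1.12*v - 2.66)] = (1.6898*v^2 - 6.2832*v + 0.8204)/(1.4161*v^4 + 2.6656*v^3 - 5.0764*v^2 - 5.9584*v + 7.0756)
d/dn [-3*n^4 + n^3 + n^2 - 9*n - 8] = -12*n^3 + 3*n^2 + 2*n - 9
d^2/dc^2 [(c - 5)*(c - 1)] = 2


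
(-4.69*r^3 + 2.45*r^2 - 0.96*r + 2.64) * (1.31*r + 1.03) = -6.1439*r^4 - 1.6212*r^3 + 1.2659*r^2 + 2.4696*r + 2.7192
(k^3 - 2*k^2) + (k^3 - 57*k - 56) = 2*k^3 - 2*k^2 - 57*k - 56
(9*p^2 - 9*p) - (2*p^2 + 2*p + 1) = 7*p^2 - 11*p - 1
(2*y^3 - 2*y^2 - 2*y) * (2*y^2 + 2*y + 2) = 4*y^5 - 4*y^3 - 8*y^2 - 4*y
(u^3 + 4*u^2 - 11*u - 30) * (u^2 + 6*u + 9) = u^5 + 10*u^4 + 22*u^3 - 60*u^2 - 279*u - 270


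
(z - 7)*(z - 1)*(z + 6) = z^3 - 2*z^2 - 41*z + 42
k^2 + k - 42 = (k - 6)*(k + 7)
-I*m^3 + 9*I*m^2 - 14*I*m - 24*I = (m - 6)*(m - 4)*(-I*m - I)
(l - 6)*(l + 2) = l^2 - 4*l - 12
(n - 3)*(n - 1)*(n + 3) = n^3 - n^2 - 9*n + 9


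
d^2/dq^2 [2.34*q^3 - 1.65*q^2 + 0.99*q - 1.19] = 14.04*q - 3.3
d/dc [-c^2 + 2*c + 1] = 2 - 2*c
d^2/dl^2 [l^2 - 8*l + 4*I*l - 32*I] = 2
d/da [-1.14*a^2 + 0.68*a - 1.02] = 0.68 - 2.28*a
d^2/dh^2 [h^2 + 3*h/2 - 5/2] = 2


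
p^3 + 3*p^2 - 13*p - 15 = (p - 3)*(p + 1)*(p + 5)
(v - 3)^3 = v^3 - 9*v^2 + 27*v - 27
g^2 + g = g*(g + 1)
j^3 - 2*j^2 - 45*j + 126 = (j - 6)*(j - 3)*(j + 7)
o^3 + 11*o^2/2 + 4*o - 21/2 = (o - 1)*(o + 3)*(o + 7/2)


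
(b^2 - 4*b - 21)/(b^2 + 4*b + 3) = (b - 7)/(b + 1)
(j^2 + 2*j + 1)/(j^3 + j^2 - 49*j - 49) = (j + 1)/(j^2 - 49)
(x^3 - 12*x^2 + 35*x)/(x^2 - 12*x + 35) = x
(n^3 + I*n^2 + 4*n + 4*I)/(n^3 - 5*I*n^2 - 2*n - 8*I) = (n + 2*I)/(n - 4*I)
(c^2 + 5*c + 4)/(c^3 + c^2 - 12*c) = (c + 1)/(c*(c - 3))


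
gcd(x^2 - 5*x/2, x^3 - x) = x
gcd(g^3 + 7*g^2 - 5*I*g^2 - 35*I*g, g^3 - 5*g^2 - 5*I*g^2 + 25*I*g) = g^2 - 5*I*g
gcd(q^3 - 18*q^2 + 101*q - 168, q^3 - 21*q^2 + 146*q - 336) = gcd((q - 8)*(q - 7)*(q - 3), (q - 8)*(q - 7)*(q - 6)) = q^2 - 15*q + 56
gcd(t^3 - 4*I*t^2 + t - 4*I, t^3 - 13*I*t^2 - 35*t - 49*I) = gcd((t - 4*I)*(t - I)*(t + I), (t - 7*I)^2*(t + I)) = t + I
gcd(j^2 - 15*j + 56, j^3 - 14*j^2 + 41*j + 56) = j^2 - 15*j + 56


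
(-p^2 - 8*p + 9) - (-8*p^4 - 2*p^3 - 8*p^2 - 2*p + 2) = 8*p^4 + 2*p^3 + 7*p^2 - 6*p + 7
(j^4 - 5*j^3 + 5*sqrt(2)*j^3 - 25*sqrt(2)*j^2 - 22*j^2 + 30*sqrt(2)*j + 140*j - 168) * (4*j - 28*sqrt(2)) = 4*j^5 - 20*j^4 - 8*sqrt(2)*j^4 - 368*j^3 + 40*sqrt(2)*j^3 + 736*sqrt(2)*j^2 + 1960*j^2 - 3920*sqrt(2)*j - 2352*j + 4704*sqrt(2)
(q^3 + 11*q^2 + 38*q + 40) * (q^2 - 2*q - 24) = q^5 + 9*q^4 - 8*q^3 - 300*q^2 - 992*q - 960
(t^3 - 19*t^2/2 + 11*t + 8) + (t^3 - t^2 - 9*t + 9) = 2*t^3 - 21*t^2/2 + 2*t + 17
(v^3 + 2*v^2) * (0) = 0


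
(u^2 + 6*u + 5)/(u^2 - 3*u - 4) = (u + 5)/(u - 4)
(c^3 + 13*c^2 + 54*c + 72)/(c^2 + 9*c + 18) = c + 4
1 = 1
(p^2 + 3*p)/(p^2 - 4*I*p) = (p + 3)/(p - 4*I)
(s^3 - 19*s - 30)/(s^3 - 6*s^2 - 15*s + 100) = (s^2 + 5*s + 6)/(s^2 - s - 20)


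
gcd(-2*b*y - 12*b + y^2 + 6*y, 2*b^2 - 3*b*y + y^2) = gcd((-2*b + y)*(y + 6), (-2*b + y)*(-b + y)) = -2*b + y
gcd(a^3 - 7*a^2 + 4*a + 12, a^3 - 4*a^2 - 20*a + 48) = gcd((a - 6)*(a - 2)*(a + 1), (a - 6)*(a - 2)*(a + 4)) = a^2 - 8*a + 12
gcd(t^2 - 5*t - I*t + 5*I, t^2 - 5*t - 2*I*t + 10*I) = t - 5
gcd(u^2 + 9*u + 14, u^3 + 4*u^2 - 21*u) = u + 7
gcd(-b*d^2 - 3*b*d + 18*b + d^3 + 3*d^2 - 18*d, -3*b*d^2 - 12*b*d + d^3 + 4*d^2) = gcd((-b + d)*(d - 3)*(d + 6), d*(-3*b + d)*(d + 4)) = 1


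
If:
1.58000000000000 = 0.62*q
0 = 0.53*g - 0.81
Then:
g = 1.53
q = 2.55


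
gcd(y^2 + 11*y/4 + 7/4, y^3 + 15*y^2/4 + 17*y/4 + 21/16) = y + 7/4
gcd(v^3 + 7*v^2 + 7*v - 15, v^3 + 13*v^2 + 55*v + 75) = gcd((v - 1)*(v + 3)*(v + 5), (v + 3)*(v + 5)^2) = v^2 + 8*v + 15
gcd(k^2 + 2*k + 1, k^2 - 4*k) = 1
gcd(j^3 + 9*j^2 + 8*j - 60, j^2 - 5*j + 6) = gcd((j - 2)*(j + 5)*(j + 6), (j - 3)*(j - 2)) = j - 2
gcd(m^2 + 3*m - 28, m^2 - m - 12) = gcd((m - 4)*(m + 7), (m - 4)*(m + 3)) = m - 4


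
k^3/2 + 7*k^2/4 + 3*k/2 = k*(k/2 + 1)*(k + 3/2)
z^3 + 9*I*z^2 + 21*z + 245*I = (z - 5*I)*(z + 7*I)^2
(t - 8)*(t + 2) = t^2 - 6*t - 16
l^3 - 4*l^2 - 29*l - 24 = (l - 8)*(l + 1)*(l + 3)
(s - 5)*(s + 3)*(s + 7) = s^3 + 5*s^2 - 29*s - 105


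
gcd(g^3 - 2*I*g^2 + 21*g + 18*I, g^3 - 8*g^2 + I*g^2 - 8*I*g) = g + I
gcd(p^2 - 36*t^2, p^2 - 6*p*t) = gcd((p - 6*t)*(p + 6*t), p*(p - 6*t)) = p - 6*t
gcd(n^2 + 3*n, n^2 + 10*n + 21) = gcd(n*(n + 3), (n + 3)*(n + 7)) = n + 3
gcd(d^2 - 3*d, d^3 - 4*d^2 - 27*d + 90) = d - 3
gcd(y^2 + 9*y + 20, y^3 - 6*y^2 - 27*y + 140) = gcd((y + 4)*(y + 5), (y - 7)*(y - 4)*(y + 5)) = y + 5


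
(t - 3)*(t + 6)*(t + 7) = t^3 + 10*t^2 + 3*t - 126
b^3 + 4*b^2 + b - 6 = (b - 1)*(b + 2)*(b + 3)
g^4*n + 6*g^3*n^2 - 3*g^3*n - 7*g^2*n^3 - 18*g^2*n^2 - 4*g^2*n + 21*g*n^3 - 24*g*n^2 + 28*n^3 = (g - 4)*(g - n)*(g + 7*n)*(g*n + n)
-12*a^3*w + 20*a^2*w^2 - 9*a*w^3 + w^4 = w*(-6*a + w)*(-2*a + w)*(-a + w)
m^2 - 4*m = m*(m - 4)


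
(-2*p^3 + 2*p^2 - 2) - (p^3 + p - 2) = -3*p^3 + 2*p^2 - p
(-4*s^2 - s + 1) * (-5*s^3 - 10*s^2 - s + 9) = 20*s^5 + 45*s^4 + 9*s^3 - 45*s^2 - 10*s + 9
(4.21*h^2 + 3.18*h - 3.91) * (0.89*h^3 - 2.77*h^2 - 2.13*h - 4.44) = 3.7469*h^5 - 8.8315*h^4 - 21.2558*h^3 - 14.6351*h^2 - 5.7909*h + 17.3604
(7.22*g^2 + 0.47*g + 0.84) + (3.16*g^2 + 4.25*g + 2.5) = 10.38*g^2 + 4.72*g + 3.34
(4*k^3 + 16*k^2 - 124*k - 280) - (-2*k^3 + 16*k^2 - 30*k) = 6*k^3 - 94*k - 280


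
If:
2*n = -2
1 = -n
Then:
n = -1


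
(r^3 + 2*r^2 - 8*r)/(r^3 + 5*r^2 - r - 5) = r*(r^2 + 2*r - 8)/(r^3 + 5*r^2 - r - 5)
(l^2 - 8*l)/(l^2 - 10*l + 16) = l/(l - 2)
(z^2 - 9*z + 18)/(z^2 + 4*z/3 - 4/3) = 3*(z^2 - 9*z + 18)/(3*z^2 + 4*z - 4)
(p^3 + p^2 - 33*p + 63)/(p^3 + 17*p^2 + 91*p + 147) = (p^2 - 6*p + 9)/(p^2 + 10*p + 21)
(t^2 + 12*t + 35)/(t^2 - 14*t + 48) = (t^2 + 12*t + 35)/(t^2 - 14*t + 48)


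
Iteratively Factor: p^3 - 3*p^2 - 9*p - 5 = (p - 5)*(p^2 + 2*p + 1) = (p - 5)*(p + 1)*(p + 1)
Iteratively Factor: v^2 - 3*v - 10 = (v + 2)*(v - 5)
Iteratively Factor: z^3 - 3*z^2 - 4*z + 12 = (z - 2)*(z^2 - z - 6) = (z - 2)*(z + 2)*(z - 3)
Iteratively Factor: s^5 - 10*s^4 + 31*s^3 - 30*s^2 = (s - 2)*(s^4 - 8*s^3 + 15*s^2) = (s - 5)*(s - 2)*(s^3 - 3*s^2) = (s - 5)*(s - 3)*(s - 2)*(s^2) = s*(s - 5)*(s - 3)*(s - 2)*(s)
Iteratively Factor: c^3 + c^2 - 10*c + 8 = (c - 2)*(c^2 + 3*c - 4) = (c - 2)*(c - 1)*(c + 4)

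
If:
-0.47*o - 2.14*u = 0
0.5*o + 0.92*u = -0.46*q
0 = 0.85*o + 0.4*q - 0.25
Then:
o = 0.42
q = -0.27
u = -0.09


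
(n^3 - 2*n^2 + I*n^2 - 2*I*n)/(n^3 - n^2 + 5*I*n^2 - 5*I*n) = (n^2 + n*(-2 + I) - 2*I)/(n^2 + n*(-1 + 5*I) - 5*I)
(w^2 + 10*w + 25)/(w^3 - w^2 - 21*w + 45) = (w + 5)/(w^2 - 6*w + 9)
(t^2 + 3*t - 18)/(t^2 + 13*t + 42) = (t - 3)/(t + 7)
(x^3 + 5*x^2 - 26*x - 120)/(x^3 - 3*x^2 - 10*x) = (x^2 + 10*x + 24)/(x*(x + 2))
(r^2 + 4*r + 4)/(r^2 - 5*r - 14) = (r + 2)/(r - 7)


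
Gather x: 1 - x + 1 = 2 - x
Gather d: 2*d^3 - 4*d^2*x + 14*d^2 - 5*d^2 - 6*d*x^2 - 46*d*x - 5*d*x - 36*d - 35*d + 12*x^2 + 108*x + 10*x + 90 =2*d^3 + d^2*(9 - 4*x) + d*(-6*x^2 - 51*x - 71) + 12*x^2 + 118*x + 90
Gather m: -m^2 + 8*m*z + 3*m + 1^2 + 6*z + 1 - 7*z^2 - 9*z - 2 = -m^2 + m*(8*z + 3) - 7*z^2 - 3*z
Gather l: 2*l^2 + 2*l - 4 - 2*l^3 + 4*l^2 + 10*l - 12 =-2*l^3 + 6*l^2 + 12*l - 16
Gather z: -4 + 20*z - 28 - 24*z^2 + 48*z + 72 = -24*z^2 + 68*z + 40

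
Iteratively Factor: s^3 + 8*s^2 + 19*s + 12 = (s + 3)*(s^2 + 5*s + 4) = (s + 1)*(s + 3)*(s + 4)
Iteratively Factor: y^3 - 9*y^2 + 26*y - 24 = (y - 2)*(y^2 - 7*y + 12) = (y - 3)*(y - 2)*(y - 4)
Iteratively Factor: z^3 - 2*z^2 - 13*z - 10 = (z - 5)*(z^2 + 3*z + 2) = (z - 5)*(z + 1)*(z + 2)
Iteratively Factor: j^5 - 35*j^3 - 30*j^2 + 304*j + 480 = (j + 3)*(j^4 - 3*j^3 - 26*j^2 + 48*j + 160) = (j - 5)*(j + 3)*(j^3 + 2*j^2 - 16*j - 32) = (j - 5)*(j - 4)*(j + 3)*(j^2 + 6*j + 8) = (j - 5)*(j - 4)*(j + 2)*(j + 3)*(j + 4)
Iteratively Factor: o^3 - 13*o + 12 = (o + 4)*(o^2 - 4*o + 3) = (o - 3)*(o + 4)*(o - 1)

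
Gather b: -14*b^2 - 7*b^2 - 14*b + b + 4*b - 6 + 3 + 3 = -21*b^2 - 9*b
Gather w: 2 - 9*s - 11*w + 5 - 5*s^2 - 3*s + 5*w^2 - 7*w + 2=-5*s^2 - 12*s + 5*w^2 - 18*w + 9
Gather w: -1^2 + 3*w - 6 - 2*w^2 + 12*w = -2*w^2 + 15*w - 7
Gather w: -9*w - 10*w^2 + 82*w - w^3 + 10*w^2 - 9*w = -w^3 + 64*w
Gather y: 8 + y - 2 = y + 6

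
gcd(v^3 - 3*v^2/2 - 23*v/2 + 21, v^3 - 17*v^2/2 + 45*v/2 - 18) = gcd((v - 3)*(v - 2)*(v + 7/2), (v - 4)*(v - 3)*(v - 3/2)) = v - 3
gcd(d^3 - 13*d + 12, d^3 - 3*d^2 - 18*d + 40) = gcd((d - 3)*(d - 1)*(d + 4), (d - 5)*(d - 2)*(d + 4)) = d + 4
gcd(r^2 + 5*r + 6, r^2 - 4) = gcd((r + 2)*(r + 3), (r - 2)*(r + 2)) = r + 2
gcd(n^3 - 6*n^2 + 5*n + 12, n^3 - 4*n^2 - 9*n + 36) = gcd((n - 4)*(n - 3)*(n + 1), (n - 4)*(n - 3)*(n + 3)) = n^2 - 7*n + 12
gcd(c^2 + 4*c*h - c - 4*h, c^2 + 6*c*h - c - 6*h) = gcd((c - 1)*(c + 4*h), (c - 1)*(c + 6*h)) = c - 1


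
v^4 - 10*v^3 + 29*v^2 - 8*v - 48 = (v - 4)^2*(v - 3)*(v + 1)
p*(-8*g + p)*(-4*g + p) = 32*g^2*p - 12*g*p^2 + p^3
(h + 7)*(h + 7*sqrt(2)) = h^2 + 7*h + 7*sqrt(2)*h + 49*sqrt(2)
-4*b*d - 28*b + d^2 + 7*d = (-4*b + d)*(d + 7)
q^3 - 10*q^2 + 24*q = q*(q - 6)*(q - 4)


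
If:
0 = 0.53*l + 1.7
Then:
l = -3.21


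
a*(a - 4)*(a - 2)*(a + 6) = a^4 - 28*a^2 + 48*a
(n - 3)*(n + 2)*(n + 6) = n^3 + 5*n^2 - 12*n - 36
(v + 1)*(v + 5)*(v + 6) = v^3 + 12*v^2 + 41*v + 30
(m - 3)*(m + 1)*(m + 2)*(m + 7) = m^4 + 7*m^3 - 7*m^2 - 55*m - 42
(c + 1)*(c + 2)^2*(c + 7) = c^4 + 12*c^3 + 43*c^2 + 60*c + 28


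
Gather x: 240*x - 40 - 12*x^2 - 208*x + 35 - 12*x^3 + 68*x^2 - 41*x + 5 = -12*x^3 + 56*x^2 - 9*x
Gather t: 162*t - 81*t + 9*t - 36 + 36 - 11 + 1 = 90*t - 10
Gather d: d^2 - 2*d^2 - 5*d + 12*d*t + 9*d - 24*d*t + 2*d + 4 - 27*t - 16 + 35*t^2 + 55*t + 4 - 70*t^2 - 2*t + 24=-d^2 + d*(6 - 12*t) - 35*t^2 + 26*t + 16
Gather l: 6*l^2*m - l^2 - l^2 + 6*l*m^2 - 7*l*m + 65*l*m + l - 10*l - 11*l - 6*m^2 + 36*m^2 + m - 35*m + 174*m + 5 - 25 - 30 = l^2*(6*m - 2) + l*(6*m^2 + 58*m - 20) + 30*m^2 + 140*m - 50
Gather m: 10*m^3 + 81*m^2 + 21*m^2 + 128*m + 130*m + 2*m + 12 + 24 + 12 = 10*m^3 + 102*m^2 + 260*m + 48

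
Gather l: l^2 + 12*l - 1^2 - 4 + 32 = l^2 + 12*l + 27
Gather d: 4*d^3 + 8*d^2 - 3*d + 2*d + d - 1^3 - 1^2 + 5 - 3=4*d^3 + 8*d^2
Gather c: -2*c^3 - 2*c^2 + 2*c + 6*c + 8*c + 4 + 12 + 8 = -2*c^3 - 2*c^2 + 16*c + 24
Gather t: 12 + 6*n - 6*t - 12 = 6*n - 6*t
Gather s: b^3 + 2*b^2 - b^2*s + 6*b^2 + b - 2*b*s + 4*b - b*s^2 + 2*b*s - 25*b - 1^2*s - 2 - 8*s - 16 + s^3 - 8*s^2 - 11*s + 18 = b^3 + 8*b^2 - 20*b + s^3 + s^2*(-b - 8) + s*(-b^2 - 20)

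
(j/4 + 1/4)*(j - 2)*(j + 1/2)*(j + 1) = j^4/4 + j^3/8 - 3*j^2/4 - 7*j/8 - 1/4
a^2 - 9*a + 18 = (a - 6)*(a - 3)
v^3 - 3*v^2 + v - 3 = (v - 3)*(v - I)*(v + I)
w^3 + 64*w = w*(w - 8*I)*(w + 8*I)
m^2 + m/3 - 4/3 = (m - 1)*(m + 4/3)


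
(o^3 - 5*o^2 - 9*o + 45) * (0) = 0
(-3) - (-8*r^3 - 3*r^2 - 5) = 8*r^3 + 3*r^2 + 2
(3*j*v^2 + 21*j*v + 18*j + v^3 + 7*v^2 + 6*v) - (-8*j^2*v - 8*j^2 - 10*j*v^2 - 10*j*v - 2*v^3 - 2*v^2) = 8*j^2*v + 8*j^2 + 13*j*v^2 + 31*j*v + 18*j + 3*v^3 + 9*v^2 + 6*v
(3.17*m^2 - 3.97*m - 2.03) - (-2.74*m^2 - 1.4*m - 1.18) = 5.91*m^2 - 2.57*m - 0.85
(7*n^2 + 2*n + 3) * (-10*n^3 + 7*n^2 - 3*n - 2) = -70*n^5 + 29*n^4 - 37*n^3 + n^2 - 13*n - 6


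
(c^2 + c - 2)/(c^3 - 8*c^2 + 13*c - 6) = (c + 2)/(c^2 - 7*c + 6)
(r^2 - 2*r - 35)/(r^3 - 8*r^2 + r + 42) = (r + 5)/(r^2 - r - 6)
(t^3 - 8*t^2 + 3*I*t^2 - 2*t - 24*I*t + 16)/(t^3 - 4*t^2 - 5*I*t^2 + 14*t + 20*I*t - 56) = (t^2 + t*(-8 + I) - 8*I)/(t^2 - t*(4 + 7*I) + 28*I)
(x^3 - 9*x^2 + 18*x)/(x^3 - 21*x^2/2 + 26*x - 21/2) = 2*x*(x - 6)/(2*x^2 - 15*x + 7)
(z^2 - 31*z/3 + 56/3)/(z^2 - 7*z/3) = (z - 8)/z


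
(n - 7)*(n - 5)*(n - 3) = n^3 - 15*n^2 + 71*n - 105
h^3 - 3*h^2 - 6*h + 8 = (h - 4)*(h - 1)*(h + 2)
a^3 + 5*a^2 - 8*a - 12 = (a - 2)*(a + 1)*(a + 6)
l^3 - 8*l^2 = l^2*(l - 8)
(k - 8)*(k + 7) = k^2 - k - 56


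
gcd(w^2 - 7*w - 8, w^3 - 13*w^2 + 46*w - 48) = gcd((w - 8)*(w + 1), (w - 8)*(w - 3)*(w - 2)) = w - 8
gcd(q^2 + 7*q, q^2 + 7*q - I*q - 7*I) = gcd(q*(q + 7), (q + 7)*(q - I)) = q + 7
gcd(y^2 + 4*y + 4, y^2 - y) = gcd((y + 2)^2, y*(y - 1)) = 1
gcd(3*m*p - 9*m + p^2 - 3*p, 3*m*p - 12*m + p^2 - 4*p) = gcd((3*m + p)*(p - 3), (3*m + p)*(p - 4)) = 3*m + p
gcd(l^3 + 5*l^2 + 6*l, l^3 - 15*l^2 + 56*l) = l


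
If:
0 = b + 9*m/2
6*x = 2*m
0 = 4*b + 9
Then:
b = -9/4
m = 1/2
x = 1/6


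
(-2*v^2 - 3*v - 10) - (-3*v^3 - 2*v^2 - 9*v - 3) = 3*v^3 + 6*v - 7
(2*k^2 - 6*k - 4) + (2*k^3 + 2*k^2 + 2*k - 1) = 2*k^3 + 4*k^2 - 4*k - 5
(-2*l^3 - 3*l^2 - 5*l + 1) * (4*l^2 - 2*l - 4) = -8*l^5 - 8*l^4 - 6*l^3 + 26*l^2 + 18*l - 4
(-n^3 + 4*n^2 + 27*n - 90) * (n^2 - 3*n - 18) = -n^5 + 7*n^4 + 33*n^3 - 243*n^2 - 216*n + 1620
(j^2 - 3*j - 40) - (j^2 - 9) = -3*j - 31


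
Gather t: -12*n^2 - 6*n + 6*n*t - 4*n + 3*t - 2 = -12*n^2 - 10*n + t*(6*n + 3) - 2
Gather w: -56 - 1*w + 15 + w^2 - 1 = w^2 - w - 42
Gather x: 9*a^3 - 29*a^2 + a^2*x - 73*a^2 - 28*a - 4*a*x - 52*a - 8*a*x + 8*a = 9*a^3 - 102*a^2 - 72*a + x*(a^2 - 12*a)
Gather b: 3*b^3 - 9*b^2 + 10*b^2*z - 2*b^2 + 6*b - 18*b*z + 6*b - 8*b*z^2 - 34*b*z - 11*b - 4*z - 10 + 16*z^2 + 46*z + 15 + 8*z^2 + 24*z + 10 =3*b^3 + b^2*(10*z - 11) + b*(-8*z^2 - 52*z + 1) + 24*z^2 + 66*z + 15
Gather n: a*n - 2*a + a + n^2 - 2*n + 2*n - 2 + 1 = a*n - a + n^2 - 1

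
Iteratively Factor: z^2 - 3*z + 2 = (z - 1)*(z - 2)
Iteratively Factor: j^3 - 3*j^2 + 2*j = (j)*(j^2 - 3*j + 2) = j*(j - 1)*(j - 2)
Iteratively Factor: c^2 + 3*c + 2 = (c + 2)*(c + 1)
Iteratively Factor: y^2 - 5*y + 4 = (y - 4)*(y - 1)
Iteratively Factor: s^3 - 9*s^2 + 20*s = (s)*(s^2 - 9*s + 20) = s*(s - 4)*(s - 5)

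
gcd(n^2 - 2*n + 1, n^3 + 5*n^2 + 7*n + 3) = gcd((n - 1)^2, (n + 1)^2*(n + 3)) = 1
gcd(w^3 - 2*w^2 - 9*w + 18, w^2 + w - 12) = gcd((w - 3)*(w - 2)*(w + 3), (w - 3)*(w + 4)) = w - 3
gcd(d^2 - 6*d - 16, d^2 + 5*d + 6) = d + 2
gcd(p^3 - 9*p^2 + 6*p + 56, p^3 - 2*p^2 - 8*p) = p^2 - 2*p - 8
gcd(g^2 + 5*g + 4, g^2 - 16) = g + 4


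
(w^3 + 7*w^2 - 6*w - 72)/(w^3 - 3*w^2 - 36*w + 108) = (w + 4)/(w - 6)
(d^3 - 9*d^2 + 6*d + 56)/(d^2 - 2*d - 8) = d - 7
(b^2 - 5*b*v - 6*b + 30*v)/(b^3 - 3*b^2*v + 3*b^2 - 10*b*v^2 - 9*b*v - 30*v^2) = (b - 6)/(b^2 + 2*b*v + 3*b + 6*v)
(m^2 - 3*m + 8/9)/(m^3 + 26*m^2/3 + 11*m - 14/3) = (m - 8/3)/(m^2 + 9*m + 14)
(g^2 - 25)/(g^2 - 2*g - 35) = (g - 5)/(g - 7)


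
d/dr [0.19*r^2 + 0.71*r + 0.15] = 0.38*r + 0.71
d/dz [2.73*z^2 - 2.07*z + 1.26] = 5.46*z - 2.07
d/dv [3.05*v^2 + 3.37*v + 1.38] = 6.1*v + 3.37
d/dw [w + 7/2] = 1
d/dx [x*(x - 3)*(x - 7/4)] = 3*x^2 - 19*x/2 + 21/4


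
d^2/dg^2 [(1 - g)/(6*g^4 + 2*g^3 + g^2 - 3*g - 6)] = 6*(-72*g^4 - 128*g^3 - 118*g^2 - 36*g - 11)/(216*g^9 + 864*g^8 + 2124*g^7 + 3752*g^6 + 4914*g^5 + 5040*g^4 + 3969*g^3 + 2322*g^2 + 972*g + 216)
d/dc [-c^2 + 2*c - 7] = 2 - 2*c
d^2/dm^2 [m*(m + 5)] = 2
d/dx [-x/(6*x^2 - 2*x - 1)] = (6*x^2 + 1)/(36*x^4 - 24*x^3 - 8*x^2 + 4*x + 1)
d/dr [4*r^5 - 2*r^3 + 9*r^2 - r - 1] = 20*r^4 - 6*r^2 + 18*r - 1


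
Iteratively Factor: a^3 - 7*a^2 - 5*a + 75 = (a + 3)*(a^2 - 10*a + 25) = (a - 5)*(a + 3)*(a - 5)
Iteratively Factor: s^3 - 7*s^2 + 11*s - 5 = (s - 1)*(s^2 - 6*s + 5) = (s - 1)^2*(s - 5)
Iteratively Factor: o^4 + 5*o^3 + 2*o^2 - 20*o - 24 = (o + 3)*(o^3 + 2*o^2 - 4*o - 8) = (o + 2)*(o + 3)*(o^2 - 4) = (o + 2)^2*(o + 3)*(o - 2)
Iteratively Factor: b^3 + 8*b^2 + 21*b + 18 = (b + 3)*(b^2 + 5*b + 6) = (b + 3)^2*(b + 2)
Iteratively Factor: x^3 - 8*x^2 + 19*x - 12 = (x - 3)*(x^2 - 5*x + 4) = (x - 4)*(x - 3)*(x - 1)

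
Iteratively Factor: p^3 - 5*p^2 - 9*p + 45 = (p + 3)*(p^2 - 8*p + 15) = (p - 3)*(p + 3)*(p - 5)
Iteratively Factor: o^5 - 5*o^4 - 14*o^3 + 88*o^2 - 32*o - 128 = (o + 4)*(o^4 - 9*o^3 + 22*o^2 - 32) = (o - 4)*(o + 4)*(o^3 - 5*o^2 + 2*o + 8) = (o - 4)^2*(o + 4)*(o^2 - o - 2) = (o - 4)^2*(o - 2)*(o + 4)*(o + 1)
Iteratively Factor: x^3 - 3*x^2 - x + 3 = (x + 1)*(x^2 - 4*x + 3) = (x - 1)*(x + 1)*(x - 3)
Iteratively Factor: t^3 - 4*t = (t - 2)*(t^2 + 2*t) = t*(t - 2)*(t + 2)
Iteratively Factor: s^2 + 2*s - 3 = (s + 3)*(s - 1)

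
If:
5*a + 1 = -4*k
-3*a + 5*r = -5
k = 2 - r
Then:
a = -5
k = 6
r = -4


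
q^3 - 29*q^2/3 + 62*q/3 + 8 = (q - 6)*(q - 4)*(q + 1/3)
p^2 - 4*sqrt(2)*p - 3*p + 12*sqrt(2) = (p - 3)*(p - 4*sqrt(2))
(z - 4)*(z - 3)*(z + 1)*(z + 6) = z^4 - 31*z^2 + 42*z + 72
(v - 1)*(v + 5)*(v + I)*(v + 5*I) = v^4 + 4*v^3 + 6*I*v^3 - 10*v^2 + 24*I*v^2 - 20*v - 30*I*v + 25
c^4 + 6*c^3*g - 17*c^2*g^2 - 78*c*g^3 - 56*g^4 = (c - 4*g)*(c + g)*(c + 2*g)*(c + 7*g)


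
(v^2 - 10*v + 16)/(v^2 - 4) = (v - 8)/(v + 2)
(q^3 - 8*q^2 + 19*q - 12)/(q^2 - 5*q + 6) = (q^2 - 5*q + 4)/(q - 2)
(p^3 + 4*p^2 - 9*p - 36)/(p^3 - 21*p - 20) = (p^2 - 9)/(p^2 - 4*p - 5)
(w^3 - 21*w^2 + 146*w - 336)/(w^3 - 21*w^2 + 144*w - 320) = (w^2 - 13*w + 42)/(w^2 - 13*w + 40)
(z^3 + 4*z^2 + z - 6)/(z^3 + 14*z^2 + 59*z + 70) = (z^2 + 2*z - 3)/(z^2 + 12*z + 35)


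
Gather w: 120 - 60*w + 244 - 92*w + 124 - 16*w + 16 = 504 - 168*w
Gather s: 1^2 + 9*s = 9*s + 1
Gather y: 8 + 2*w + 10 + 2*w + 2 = 4*w + 20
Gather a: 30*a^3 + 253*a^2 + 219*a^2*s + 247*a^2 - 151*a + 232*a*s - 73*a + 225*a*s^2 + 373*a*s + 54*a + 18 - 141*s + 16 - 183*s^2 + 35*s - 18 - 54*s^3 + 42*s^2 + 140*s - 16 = 30*a^3 + a^2*(219*s + 500) + a*(225*s^2 + 605*s - 170) - 54*s^3 - 141*s^2 + 34*s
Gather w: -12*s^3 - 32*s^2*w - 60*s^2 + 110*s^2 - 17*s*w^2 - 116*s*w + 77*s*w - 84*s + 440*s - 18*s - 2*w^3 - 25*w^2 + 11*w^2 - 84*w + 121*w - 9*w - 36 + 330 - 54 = -12*s^3 + 50*s^2 + 338*s - 2*w^3 + w^2*(-17*s - 14) + w*(-32*s^2 - 39*s + 28) + 240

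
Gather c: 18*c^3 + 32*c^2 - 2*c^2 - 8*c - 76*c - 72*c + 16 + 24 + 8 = 18*c^3 + 30*c^2 - 156*c + 48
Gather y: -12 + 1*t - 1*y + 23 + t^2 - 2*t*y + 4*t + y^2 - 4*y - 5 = t^2 + 5*t + y^2 + y*(-2*t - 5) + 6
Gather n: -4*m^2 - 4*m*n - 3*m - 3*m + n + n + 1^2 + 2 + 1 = -4*m^2 - 6*m + n*(2 - 4*m) + 4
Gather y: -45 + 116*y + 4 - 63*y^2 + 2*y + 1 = -63*y^2 + 118*y - 40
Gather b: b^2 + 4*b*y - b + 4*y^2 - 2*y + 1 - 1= b^2 + b*(4*y - 1) + 4*y^2 - 2*y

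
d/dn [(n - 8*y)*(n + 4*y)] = 2*n - 4*y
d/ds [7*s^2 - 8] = 14*s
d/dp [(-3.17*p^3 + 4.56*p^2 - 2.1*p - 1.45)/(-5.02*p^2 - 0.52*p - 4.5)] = (15.9134*p^4 + 3.2968*p^3 + 29.8818*p^2 - 55.598*p + 8.696)/(25.2004*p^4 + 5.2208*p^3 + 45.4504*p^2 + 4.68*p + 20.25)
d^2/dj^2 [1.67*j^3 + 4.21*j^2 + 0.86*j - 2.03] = 10.02*j + 8.42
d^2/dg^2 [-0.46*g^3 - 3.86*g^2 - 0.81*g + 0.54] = -2.76*g - 7.72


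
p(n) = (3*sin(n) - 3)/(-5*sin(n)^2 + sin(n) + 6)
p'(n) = (10*sin(n)*cos(n) - cos(n))*(3*sin(n) - 3)/(-5*sin(n)^2 + sin(n) + 6)^2 + 3*cos(n)/(-5*sin(n)^2 + sin(n) + 6)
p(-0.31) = -0.75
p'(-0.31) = 1.10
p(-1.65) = -173.97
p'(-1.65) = -4391.19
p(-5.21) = -0.12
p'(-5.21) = 0.33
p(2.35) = -0.21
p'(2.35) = -0.29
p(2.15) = -0.15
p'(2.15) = -0.31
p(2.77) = -0.33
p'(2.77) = -0.35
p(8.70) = -0.23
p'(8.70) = -0.29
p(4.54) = -36.77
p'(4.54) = -425.88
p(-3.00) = -0.59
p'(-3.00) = -0.76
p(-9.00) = -0.89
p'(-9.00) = -1.46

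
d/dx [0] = 0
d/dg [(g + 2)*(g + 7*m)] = 2*g + 7*m + 2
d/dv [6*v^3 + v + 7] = 18*v^2 + 1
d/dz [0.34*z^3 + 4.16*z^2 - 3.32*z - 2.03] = 1.02*z^2 + 8.32*z - 3.32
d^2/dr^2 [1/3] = 0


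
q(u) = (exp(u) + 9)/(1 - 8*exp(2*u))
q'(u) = exp(u)/(1 - 8*exp(2*u)) + 16*(exp(u) + 9)*exp(2*u)/(1 - 8*exp(2*u))^2 = (16*(exp(u) + 9)*exp(u) - 8*exp(2*u) + 1)*exp(u)/(8*exp(2*u) - 1)^2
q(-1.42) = 17.35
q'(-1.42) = 30.91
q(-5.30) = 9.01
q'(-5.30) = 0.01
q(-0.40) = -3.73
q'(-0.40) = 10.07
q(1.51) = -0.08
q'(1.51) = 0.14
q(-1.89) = 11.20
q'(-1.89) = 5.19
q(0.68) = -0.36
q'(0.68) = 0.69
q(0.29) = -0.78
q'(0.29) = 1.57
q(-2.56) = 9.53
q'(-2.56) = 1.04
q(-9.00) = 9.00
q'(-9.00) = 0.00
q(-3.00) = 9.23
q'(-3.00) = 0.42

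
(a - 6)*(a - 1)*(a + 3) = a^3 - 4*a^2 - 15*a + 18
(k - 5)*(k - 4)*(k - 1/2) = k^3 - 19*k^2/2 + 49*k/2 - 10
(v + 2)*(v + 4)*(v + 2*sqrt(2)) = v^3 + 2*sqrt(2)*v^2 + 6*v^2 + 8*v + 12*sqrt(2)*v + 16*sqrt(2)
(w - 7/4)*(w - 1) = w^2 - 11*w/4 + 7/4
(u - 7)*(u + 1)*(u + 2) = u^3 - 4*u^2 - 19*u - 14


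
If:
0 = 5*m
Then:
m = 0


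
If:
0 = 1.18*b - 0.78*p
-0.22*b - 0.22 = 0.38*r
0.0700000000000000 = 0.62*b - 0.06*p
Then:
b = 0.13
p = 0.20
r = -0.66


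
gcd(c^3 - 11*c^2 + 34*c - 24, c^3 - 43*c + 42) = c^2 - 7*c + 6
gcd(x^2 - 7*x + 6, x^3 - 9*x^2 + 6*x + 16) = 1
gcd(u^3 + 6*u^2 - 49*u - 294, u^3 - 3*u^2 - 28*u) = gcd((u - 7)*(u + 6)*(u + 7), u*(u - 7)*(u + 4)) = u - 7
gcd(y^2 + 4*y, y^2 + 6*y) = y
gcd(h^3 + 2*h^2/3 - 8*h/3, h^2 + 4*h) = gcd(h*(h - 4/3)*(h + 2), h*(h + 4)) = h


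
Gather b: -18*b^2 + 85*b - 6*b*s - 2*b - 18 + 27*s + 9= -18*b^2 + b*(83 - 6*s) + 27*s - 9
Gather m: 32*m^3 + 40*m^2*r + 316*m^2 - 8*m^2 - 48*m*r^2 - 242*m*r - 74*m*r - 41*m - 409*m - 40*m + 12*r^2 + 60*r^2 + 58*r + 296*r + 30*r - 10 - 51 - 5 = 32*m^3 + m^2*(40*r + 308) + m*(-48*r^2 - 316*r - 490) + 72*r^2 + 384*r - 66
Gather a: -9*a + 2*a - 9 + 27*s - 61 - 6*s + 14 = -7*a + 21*s - 56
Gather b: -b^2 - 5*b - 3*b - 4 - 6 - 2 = -b^2 - 8*b - 12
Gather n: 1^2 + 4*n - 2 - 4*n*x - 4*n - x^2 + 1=-4*n*x - x^2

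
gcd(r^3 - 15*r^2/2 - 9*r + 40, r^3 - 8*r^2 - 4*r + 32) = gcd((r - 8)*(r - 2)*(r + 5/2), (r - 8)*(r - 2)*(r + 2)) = r^2 - 10*r + 16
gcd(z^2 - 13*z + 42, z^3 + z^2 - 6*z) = 1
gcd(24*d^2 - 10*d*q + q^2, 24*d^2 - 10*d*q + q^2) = 24*d^2 - 10*d*q + q^2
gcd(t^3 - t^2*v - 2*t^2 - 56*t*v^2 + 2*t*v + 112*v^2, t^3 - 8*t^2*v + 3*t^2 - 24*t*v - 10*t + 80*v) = t^2 - 8*t*v - 2*t + 16*v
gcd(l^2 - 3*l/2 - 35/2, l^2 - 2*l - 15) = l - 5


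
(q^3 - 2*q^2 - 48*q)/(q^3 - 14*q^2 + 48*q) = (q + 6)/(q - 6)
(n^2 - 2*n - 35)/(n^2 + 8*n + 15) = (n - 7)/(n + 3)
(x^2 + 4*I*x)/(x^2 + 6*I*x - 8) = x/(x + 2*I)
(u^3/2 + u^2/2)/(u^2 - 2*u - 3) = u^2/(2*(u - 3))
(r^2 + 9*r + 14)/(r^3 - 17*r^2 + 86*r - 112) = (r^2 + 9*r + 14)/(r^3 - 17*r^2 + 86*r - 112)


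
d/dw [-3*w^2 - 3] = -6*w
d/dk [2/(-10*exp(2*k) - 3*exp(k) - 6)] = (40*exp(k) + 6)*exp(k)/(10*exp(2*k) + 3*exp(k) + 6)^2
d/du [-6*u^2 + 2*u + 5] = 2 - 12*u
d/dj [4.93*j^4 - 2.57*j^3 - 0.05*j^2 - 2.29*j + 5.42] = 19.72*j^3 - 7.71*j^2 - 0.1*j - 2.29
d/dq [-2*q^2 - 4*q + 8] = -4*q - 4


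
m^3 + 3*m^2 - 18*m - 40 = (m - 4)*(m + 2)*(m + 5)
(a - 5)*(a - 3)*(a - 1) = a^3 - 9*a^2 + 23*a - 15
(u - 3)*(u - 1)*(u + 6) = u^3 + 2*u^2 - 21*u + 18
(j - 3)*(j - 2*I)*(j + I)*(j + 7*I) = j^4 - 3*j^3 + 6*I*j^3 + 9*j^2 - 18*I*j^2 - 27*j + 14*I*j - 42*I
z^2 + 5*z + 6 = (z + 2)*(z + 3)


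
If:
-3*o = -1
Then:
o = 1/3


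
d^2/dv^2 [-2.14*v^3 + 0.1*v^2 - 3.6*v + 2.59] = 0.2 - 12.84*v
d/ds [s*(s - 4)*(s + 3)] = 3*s^2 - 2*s - 12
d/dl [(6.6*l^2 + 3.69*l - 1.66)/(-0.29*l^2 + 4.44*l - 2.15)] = (30.3741*l^2 - 29.3428*l - 0.563099999999999)/(0.0841*l^4 - 2.5752*l^3 + 20.9606*l^2 - 19.092*l + 4.6225)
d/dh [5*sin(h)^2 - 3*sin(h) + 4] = (10*sin(h) - 3)*cos(h)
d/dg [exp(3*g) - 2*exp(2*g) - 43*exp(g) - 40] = (3*exp(2*g) - 4*exp(g) - 43)*exp(g)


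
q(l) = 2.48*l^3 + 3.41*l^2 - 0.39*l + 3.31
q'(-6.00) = 226.53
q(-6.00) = -407.27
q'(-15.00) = 1571.31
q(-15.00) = -7593.59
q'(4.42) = 175.11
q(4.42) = 282.36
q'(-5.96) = 223.24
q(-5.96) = -398.27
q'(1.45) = 25.14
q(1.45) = 17.47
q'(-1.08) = 0.92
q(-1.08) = 4.58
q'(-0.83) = -0.93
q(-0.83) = 4.56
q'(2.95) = 84.48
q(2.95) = 95.50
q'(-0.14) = -1.20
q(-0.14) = 3.42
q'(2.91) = 82.46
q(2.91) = 92.16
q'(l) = 7.44*l^2 + 6.82*l - 0.39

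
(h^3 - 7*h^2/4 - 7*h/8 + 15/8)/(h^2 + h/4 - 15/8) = (2*h^2 - h - 3)/(2*h + 3)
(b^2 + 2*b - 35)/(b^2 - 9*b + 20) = (b + 7)/(b - 4)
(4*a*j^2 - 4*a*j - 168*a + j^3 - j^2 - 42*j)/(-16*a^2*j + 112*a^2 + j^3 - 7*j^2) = (-j - 6)/(4*a - j)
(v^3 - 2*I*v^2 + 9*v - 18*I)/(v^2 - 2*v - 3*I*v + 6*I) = (v^2 + I*v + 6)/(v - 2)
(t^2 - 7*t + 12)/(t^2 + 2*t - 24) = (t - 3)/(t + 6)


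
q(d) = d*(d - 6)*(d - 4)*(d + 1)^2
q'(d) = d*(d - 6)*(d - 4)*(2*d + 2) + d*(d - 6)*(d + 1)^2 + d*(d - 4)*(d + 1)^2 + (d - 6)*(d - 4)*(d + 1)^2 = 5*d^4 - 32*d^3 + 15*d^2 + 76*d + 24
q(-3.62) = -1821.55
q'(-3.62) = 2322.09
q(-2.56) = -349.84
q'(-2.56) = 679.36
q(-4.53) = -5070.20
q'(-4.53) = 5067.78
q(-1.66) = -31.35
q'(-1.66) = 123.52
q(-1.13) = -0.70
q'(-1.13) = 11.60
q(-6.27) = -21943.39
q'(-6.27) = 15752.43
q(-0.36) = -4.09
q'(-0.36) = 0.16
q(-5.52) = -12368.17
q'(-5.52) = 10086.05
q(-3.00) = -756.00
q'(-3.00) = 1200.00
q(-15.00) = -1173060.00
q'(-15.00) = 363384.00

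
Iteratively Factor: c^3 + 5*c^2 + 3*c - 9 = (c - 1)*(c^2 + 6*c + 9) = (c - 1)*(c + 3)*(c + 3)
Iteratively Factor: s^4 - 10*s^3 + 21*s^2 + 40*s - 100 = (s - 2)*(s^3 - 8*s^2 + 5*s + 50) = (s - 2)*(s + 2)*(s^2 - 10*s + 25) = (s - 5)*(s - 2)*(s + 2)*(s - 5)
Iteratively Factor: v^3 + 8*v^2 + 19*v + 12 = (v + 4)*(v^2 + 4*v + 3) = (v + 1)*(v + 4)*(v + 3)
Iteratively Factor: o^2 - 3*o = (o - 3)*(o)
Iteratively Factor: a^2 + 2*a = (a)*(a + 2)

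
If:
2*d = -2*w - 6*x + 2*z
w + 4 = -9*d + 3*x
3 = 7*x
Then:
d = -z/8 - 5/28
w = 9*z/8 - 31/28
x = 3/7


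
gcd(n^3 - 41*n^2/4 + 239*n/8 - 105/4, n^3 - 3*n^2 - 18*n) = n - 6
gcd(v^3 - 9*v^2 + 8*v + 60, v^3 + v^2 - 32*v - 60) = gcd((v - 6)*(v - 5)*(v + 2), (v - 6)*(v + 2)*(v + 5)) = v^2 - 4*v - 12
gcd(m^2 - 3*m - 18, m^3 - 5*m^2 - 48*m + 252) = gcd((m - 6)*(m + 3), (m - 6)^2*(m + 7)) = m - 6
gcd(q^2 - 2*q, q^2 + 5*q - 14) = q - 2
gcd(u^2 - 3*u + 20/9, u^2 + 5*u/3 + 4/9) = 1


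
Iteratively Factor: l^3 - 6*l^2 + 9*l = (l)*(l^2 - 6*l + 9) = l*(l - 3)*(l - 3)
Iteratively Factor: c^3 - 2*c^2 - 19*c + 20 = (c - 1)*(c^2 - c - 20) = (c - 1)*(c + 4)*(c - 5)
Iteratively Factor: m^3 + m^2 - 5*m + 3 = (m - 1)*(m^2 + 2*m - 3) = (m - 1)^2*(m + 3)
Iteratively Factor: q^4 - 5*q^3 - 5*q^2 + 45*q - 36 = (q - 3)*(q^3 - 2*q^2 - 11*q + 12) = (q - 3)*(q - 1)*(q^2 - q - 12) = (q - 3)*(q - 1)*(q + 3)*(q - 4)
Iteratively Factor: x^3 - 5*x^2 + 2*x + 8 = (x - 4)*(x^2 - x - 2) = (x - 4)*(x - 2)*(x + 1)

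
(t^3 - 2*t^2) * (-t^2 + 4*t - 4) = -t^5 + 6*t^4 - 12*t^3 + 8*t^2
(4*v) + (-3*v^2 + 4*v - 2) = -3*v^2 + 8*v - 2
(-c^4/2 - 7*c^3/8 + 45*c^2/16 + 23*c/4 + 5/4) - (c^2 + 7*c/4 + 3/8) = -c^4/2 - 7*c^3/8 + 29*c^2/16 + 4*c + 7/8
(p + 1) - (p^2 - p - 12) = -p^2 + 2*p + 13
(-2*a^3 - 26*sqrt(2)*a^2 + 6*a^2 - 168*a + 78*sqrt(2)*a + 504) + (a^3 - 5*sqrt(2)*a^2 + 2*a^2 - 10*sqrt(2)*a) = -a^3 - 31*sqrt(2)*a^2 + 8*a^2 - 168*a + 68*sqrt(2)*a + 504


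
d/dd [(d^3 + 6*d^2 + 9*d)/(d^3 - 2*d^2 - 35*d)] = 8*(-d^2 - 11*d - 24)/(d^4 - 4*d^3 - 66*d^2 + 140*d + 1225)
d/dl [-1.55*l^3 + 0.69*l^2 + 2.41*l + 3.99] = -4.65*l^2 + 1.38*l + 2.41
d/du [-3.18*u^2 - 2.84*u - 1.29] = -6.36*u - 2.84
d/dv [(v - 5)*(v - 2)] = 2*v - 7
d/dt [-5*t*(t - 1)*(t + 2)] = -15*t^2 - 10*t + 10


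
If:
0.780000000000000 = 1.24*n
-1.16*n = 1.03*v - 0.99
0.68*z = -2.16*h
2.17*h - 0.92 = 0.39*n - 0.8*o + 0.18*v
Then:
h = -0.314814814814815*z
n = 0.63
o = 0.853935185185185*z + 1.51351980895709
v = 0.25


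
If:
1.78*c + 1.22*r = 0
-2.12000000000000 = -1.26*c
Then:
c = 1.68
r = -2.45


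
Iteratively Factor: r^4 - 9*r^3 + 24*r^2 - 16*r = (r)*(r^3 - 9*r^2 + 24*r - 16) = r*(r - 1)*(r^2 - 8*r + 16) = r*(r - 4)*(r - 1)*(r - 4)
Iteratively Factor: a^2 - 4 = (a + 2)*(a - 2)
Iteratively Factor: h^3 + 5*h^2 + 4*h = (h)*(h^2 + 5*h + 4) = h*(h + 4)*(h + 1)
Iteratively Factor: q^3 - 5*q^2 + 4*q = (q - 1)*(q^2 - 4*q) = q*(q - 1)*(q - 4)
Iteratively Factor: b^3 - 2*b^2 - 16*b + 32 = (b + 4)*(b^2 - 6*b + 8) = (b - 2)*(b + 4)*(b - 4)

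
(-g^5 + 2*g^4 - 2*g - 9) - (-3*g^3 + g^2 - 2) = -g^5 + 2*g^4 + 3*g^3 - g^2 - 2*g - 7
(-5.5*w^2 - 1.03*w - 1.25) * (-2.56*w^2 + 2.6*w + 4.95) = 14.08*w^4 - 11.6632*w^3 - 26.703*w^2 - 8.3485*w - 6.1875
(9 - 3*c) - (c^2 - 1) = -c^2 - 3*c + 10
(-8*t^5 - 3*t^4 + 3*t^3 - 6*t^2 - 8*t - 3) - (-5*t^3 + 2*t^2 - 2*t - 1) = -8*t^5 - 3*t^4 + 8*t^3 - 8*t^2 - 6*t - 2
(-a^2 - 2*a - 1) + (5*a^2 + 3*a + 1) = 4*a^2 + a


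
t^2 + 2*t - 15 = (t - 3)*(t + 5)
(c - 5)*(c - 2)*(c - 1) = c^3 - 8*c^2 + 17*c - 10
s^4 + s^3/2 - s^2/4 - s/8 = s*(s - 1/2)*(s + 1/2)^2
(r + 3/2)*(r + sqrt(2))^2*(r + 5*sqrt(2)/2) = r^4 + 3*r^3/2 + 9*sqrt(2)*r^3/2 + 27*sqrt(2)*r^2/4 + 12*r^2 + 5*sqrt(2)*r + 18*r + 15*sqrt(2)/2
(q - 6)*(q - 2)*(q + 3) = q^3 - 5*q^2 - 12*q + 36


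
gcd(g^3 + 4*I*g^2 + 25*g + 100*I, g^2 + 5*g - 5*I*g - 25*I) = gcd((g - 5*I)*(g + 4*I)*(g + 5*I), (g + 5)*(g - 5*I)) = g - 5*I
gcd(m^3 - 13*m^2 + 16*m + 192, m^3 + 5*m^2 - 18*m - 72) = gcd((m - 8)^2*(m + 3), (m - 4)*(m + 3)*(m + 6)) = m + 3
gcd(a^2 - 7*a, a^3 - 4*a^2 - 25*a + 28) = a - 7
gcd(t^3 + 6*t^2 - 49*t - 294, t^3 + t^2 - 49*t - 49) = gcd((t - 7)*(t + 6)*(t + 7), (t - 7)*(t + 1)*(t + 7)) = t^2 - 49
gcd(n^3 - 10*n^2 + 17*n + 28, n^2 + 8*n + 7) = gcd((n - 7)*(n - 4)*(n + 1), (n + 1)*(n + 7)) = n + 1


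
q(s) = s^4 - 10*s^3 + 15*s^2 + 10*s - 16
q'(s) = 4*s^3 - 30*s^2 + 30*s + 10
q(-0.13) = -17.02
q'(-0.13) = 5.58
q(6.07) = -281.57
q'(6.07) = -18.65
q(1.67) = 3.74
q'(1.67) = -4.94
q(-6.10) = 4135.54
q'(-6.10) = -2197.22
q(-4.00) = 1080.00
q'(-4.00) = -846.00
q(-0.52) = -15.66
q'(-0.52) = -14.27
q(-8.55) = 12589.28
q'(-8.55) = -4939.68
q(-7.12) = 6852.58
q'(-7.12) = -3168.21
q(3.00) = -40.00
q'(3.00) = -62.00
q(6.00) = -280.00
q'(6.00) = -26.00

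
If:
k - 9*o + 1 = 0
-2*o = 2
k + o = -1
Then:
No Solution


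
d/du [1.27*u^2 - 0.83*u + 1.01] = 2.54*u - 0.83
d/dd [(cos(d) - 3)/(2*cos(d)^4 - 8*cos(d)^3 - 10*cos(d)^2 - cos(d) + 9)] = (3*(1 - cos(2*d))^2/2 + 30*cos(d) + 37*cos(2*d) - 10*cos(3*d) + 25)*sin(d)/(-2*cos(d)^4 + 8*cos(d)^3 + 10*cos(d)^2 + cos(d) - 9)^2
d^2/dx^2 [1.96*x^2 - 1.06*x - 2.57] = 3.92000000000000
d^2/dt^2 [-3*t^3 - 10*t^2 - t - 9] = -18*t - 20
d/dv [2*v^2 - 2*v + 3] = 4*v - 2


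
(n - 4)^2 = n^2 - 8*n + 16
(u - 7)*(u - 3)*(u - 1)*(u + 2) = u^4 - 9*u^3 + 9*u^2 + 41*u - 42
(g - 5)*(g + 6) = g^2 + g - 30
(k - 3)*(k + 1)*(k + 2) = k^3 - 7*k - 6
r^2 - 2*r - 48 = (r - 8)*(r + 6)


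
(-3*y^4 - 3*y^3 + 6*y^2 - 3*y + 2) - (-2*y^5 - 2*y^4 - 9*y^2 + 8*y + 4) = 2*y^5 - y^4 - 3*y^3 + 15*y^2 - 11*y - 2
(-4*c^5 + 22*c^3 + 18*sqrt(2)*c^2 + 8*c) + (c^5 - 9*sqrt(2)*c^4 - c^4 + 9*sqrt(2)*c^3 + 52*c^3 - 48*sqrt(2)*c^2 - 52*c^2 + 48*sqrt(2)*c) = -3*c^5 - 9*sqrt(2)*c^4 - c^4 + 9*sqrt(2)*c^3 + 74*c^3 - 52*c^2 - 30*sqrt(2)*c^2 + 8*c + 48*sqrt(2)*c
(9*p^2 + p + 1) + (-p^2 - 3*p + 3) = 8*p^2 - 2*p + 4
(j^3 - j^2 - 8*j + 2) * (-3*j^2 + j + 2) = -3*j^5 + 4*j^4 + 25*j^3 - 16*j^2 - 14*j + 4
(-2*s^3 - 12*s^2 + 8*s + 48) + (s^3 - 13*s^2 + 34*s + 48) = -s^3 - 25*s^2 + 42*s + 96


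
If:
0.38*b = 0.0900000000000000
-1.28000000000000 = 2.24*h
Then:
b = 0.24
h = -0.57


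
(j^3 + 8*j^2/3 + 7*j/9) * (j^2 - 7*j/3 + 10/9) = j^5 + j^4/3 - 13*j^3/3 + 31*j^2/27 + 70*j/81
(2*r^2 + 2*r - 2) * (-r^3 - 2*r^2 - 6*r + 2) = -2*r^5 - 6*r^4 - 14*r^3 - 4*r^2 + 16*r - 4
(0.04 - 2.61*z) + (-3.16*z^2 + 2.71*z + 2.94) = -3.16*z^2 + 0.1*z + 2.98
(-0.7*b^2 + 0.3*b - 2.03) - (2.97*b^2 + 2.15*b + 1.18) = -3.67*b^2 - 1.85*b - 3.21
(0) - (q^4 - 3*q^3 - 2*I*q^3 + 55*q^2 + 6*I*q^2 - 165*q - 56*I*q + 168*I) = -q^4 + 3*q^3 + 2*I*q^3 - 55*q^2 - 6*I*q^2 + 165*q + 56*I*q - 168*I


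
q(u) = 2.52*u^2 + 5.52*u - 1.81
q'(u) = 5.04*u + 5.52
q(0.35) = 0.43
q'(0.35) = 7.28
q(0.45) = 1.18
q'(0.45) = 7.79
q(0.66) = 2.93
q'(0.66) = 8.85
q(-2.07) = -2.44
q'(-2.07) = -4.91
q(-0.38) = -3.54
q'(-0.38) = 3.60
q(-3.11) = 5.40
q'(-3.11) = -10.15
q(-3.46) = 9.26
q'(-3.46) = -11.92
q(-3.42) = 8.79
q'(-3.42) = -11.72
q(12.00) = 427.31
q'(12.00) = 66.00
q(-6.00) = 55.79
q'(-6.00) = -24.72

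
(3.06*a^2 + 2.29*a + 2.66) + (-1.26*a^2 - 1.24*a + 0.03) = 1.8*a^2 + 1.05*a + 2.69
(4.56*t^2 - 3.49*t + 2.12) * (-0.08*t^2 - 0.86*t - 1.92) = -0.3648*t^4 - 3.6424*t^3 - 5.9234*t^2 + 4.8776*t - 4.0704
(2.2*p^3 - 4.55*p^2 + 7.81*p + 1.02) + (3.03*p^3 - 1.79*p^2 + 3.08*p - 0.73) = 5.23*p^3 - 6.34*p^2 + 10.89*p + 0.29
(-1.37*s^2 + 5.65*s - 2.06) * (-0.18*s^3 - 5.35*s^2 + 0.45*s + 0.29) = 0.2466*s^5 + 6.3125*s^4 - 30.4732*s^3 + 13.1662*s^2 + 0.7115*s - 0.5974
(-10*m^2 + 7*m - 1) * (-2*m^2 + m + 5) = 20*m^4 - 24*m^3 - 41*m^2 + 34*m - 5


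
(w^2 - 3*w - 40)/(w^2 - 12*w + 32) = (w + 5)/(w - 4)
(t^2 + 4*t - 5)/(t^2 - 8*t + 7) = (t + 5)/(t - 7)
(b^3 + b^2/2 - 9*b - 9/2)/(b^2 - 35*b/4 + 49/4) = 2*(2*b^3 + b^2 - 18*b - 9)/(4*b^2 - 35*b + 49)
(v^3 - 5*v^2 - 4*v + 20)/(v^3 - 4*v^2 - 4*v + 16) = (v - 5)/(v - 4)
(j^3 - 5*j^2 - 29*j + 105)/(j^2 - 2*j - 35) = j - 3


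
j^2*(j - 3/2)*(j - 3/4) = j^4 - 9*j^3/4 + 9*j^2/8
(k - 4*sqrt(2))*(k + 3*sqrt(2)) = k^2 - sqrt(2)*k - 24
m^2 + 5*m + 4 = (m + 1)*(m + 4)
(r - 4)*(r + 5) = r^2 + r - 20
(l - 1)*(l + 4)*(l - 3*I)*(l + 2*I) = l^4 + 3*l^3 - I*l^3 + 2*l^2 - 3*I*l^2 + 18*l + 4*I*l - 24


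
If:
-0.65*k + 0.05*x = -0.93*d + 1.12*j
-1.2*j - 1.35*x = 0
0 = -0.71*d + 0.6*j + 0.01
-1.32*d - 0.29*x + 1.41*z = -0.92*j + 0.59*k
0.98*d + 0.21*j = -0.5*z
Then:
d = -0.01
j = -0.03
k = 0.04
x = 0.02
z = 0.03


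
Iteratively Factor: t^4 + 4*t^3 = (t + 4)*(t^3) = t*(t + 4)*(t^2) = t^2*(t + 4)*(t)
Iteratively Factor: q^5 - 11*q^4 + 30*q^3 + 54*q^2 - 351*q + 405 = (q - 5)*(q^4 - 6*q^3 + 54*q - 81) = (q - 5)*(q - 3)*(q^3 - 3*q^2 - 9*q + 27) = (q - 5)*(q - 3)^2*(q^2 - 9) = (q - 5)*(q - 3)^2*(q + 3)*(q - 3)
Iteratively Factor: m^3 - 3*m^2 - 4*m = (m - 4)*(m^2 + m) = (m - 4)*(m + 1)*(m)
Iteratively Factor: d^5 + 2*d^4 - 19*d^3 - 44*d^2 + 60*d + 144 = (d + 3)*(d^4 - d^3 - 16*d^2 + 4*d + 48) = (d - 2)*(d + 3)*(d^3 + d^2 - 14*d - 24) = (d - 2)*(d + 3)^2*(d^2 - 2*d - 8) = (d - 4)*(d - 2)*(d + 3)^2*(d + 2)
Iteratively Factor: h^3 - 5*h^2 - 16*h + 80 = (h - 5)*(h^2 - 16) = (h - 5)*(h - 4)*(h + 4)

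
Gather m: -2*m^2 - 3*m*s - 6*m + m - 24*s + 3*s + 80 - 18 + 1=-2*m^2 + m*(-3*s - 5) - 21*s + 63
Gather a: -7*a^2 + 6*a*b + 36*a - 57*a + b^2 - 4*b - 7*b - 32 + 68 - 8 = -7*a^2 + a*(6*b - 21) + b^2 - 11*b + 28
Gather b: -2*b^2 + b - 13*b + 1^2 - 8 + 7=-2*b^2 - 12*b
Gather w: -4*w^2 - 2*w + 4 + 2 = -4*w^2 - 2*w + 6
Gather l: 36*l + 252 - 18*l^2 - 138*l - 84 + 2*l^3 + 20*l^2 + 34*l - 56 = 2*l^3 + 2*l^2 - 68*l + 112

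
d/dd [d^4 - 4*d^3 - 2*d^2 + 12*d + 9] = 4*d^3 - 12*d^2 - 4*d + 12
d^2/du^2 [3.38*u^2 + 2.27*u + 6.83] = 6.76000000000000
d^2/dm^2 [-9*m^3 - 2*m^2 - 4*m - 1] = -54*m - 4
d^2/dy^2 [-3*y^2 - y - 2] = -6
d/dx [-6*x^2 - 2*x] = -12*x - 2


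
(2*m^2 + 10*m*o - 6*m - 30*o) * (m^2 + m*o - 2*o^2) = 2*m^4 + 12*m^3*o - 6*m^3 + 6*m^2*o^2 - 36*m^2*o - 20*m*o^3 - 18*m*o^2 + 60*o^3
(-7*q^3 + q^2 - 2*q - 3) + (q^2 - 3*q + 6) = -7*q^3 + 2*q^2 - 5*q + 3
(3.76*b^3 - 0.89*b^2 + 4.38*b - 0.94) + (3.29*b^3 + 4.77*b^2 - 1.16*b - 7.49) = 7.05*b^3 + 3.88*b^2 + 3.22*b - 8.43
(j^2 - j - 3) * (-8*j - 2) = -8*j^3 + 6*j^2 + 26*j + 6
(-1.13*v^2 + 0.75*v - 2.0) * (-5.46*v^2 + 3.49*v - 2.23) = 6.1698*v^4 - 8.0387*v^3 + 16.0574*v^2 - 8.6525*v + 4.46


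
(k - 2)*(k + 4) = k^2 + 2*k - 8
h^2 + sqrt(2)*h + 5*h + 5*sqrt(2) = (h + 5)*(h + sqrt(2))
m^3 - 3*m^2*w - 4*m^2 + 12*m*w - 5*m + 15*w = (m - 5)*(m + 1)*(m - 3*w)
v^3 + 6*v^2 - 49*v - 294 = (v - 7)*(v + 6)*(v + 7)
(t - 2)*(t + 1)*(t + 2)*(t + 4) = t^4 + 5*t^3 - 20*t - 16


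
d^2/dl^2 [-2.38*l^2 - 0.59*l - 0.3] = -4.76000000000000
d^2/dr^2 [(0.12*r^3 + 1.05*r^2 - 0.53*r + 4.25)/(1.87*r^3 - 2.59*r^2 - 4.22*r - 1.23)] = (8.505882*r^6 - 5.438334*r^5 + 246.771558*r^4 - 330.451532*r^3 - 61.135464*r^2 + 348.582264*r + 132.972076)/(6.539203*r^9 - 27.170913*r^8 - 6.63831300000001*r^7 + 92.354816*r^6 + 50.724132*r^5 - 104.885625*r^4 - 147.326003*r^3 - 77.468229*r^2 - 19.153314*r - 1.860867)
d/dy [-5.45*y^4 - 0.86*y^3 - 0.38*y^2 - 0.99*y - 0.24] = -21.8*y^3 - 2.58*y^2 - 0.76*y - 0.99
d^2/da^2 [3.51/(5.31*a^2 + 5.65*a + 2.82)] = (-197.936622*a^2 - 210.61053*a + 3.51*(10.62*a + 5.65)*(21.24*a + 11.3) - 105.118884)/(5.31*a^2 + 5.65*a + 2.82)^3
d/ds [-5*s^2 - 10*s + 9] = -10*s - 10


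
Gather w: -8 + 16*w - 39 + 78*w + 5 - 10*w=84*w - 42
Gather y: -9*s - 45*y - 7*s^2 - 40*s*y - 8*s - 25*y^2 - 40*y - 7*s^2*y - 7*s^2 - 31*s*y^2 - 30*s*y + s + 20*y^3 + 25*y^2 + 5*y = -14*s^2 - 31*s*y^2 - 16*s + 20*y^3 + y*(-7*s^2 - 70*s - 80)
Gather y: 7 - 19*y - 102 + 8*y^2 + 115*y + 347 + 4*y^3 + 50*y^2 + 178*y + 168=4*y^3 + 58*y^2 + 274*y + 420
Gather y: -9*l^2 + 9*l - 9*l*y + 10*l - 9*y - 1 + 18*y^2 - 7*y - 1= -9*l^2 + 19*l + 18*y^2 + y*(-9*l - 16) - 2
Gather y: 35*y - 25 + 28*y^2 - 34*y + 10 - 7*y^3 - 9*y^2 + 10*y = -7*y^3 + 19*y^2 + 11*y - 15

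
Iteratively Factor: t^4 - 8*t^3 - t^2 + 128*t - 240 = (t - 5)*(t^3 - 3*t^2 - 16*t + 48) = (t - 5)*(t + 4)*(t^2 - 7*t + 12) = (t - 5)*(t - 4)*(t + 4)*(t - 3)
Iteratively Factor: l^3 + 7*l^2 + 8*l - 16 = (l - 1)*(l^2 + 8*l + 16) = (l - 1)*(l + 4)*(l + 4)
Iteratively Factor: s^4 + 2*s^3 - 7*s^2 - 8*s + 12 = (s - 2)*(s^3 + 4*s^2 + s - 6) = (s - 2)*(s - 1)*(s^2 + 5*s + 6) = (s - 2)*(s - 1)*(s + 2)*(s + 3)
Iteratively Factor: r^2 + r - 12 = (r + 4)*(r - 3)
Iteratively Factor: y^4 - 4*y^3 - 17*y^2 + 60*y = (y + 4)*(y^3 - 8*y^2 + 15*y) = (y - 3)*(y + 4)*(y^2 - 5*y) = (y - 5)*(y - 3)*(y + 4)*(y)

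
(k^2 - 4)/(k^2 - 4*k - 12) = (k - 2)/(k - 6)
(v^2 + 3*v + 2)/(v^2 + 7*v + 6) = (v + 2)/(v + 6)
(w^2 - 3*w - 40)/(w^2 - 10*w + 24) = (w^2 - 3*w - 40)/(w^2 - 10*w + 24)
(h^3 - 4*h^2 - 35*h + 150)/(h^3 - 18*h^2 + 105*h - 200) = (h + 6)/(h - 8)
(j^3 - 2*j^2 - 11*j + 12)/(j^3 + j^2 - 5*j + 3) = (j - 4)/(j - 1)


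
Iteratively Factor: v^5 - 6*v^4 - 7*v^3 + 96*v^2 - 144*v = (v)*(v^4 - 6*v^3 - 7*v^2 + 96*v - 144) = v*(v - 4)*(v^3 - 2*v^2 - 15*v + 36) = v*(v - 4)*(v - 3)*(v^2 + v - 12) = v*(v - 4)*(v - 3)*(v + 4)*(v - 3)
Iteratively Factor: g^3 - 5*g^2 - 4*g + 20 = (g + 2)*(g^2 - 7*g + 10) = (g - 5)*(g + 2)*(g - 2)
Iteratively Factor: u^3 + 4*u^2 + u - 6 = (u - 1)*(u^2 + 5*u + 6) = (u - 1)*(u + 2)*(u + 3)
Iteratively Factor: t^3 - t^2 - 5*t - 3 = (t + 1)*(t^2 - 2*t - 3) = (t - 3)*(t + 1)*(t + 1)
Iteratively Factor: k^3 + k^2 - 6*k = (k + 3)*(k^2 - 2*k) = (k - 2)*(k + 3)*(k)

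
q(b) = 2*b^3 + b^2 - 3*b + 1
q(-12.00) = -3275.00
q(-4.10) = -107.73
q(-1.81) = -2.15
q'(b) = 6*b^2 + 2*b - 3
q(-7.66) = -816.25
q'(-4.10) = 89.66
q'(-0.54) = -2.33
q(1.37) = 3.91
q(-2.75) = -24.78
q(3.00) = 55.00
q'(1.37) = 11.00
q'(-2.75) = 36.88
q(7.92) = 1033.55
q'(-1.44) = 6.56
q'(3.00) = 57.00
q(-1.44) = 1.42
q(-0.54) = 2.60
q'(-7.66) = 333.73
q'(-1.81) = 13.04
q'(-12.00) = 837.00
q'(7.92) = 389.20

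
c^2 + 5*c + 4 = (c + 1)*(c + 4)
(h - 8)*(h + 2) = h^2 - 6*h - 16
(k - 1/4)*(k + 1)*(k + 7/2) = k^3 + 17*k^2/4 + 19*k/8 - 7/8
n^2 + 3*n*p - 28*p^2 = (n - 4*p)*(n + 7*p)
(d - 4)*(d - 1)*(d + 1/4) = d^3 - 19*d^2/4 + 11*d/4 + 1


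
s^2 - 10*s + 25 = (s - 5)^2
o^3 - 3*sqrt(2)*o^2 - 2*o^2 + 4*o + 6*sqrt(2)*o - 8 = (o - 2)*(o - 2*sqrt(2))*(o - sqrt(2))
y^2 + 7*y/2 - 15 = (y - 5/2)*(y + 6)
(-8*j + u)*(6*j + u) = -48*j^2 - 2*j*u + u^2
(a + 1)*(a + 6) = a^2 + 7*a + 6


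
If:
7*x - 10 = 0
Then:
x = 10/7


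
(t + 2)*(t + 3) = t^2 + 5*t + 6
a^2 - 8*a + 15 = (a - 5)*(a - 3)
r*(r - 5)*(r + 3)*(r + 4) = r^4 + 2*r^3 - 23*r^2 - 60*r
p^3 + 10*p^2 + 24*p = p*(p + 4)*(p + 6)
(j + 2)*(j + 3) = j^2 + 5*j + 6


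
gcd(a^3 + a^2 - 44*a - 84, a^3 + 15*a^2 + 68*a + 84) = a^2 + 8*a + 12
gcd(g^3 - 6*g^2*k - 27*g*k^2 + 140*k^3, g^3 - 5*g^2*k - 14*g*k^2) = g - 7*k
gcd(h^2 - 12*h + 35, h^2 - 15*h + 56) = h - 7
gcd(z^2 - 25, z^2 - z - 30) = z + 5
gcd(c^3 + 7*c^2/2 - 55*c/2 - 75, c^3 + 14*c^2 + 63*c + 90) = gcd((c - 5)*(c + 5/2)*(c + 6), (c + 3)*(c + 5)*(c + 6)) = c + 6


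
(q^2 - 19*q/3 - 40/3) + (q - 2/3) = q^2 - 16*q/3 - 14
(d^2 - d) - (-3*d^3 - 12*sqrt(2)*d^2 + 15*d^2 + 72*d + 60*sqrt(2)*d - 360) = 3*d^3 - 14*d^2 + 12*sqrt(2)*d^2 - 60*sqrt(2)*d - 73*d + 360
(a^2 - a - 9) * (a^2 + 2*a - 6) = a^4 + a^3 - 17*a^2 - 12*a + 54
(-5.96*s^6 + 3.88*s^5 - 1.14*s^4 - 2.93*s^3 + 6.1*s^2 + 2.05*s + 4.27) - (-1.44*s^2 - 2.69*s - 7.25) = -5.96*s^6 + 3.88*s^5 - 1.14*s^4 - 2.93*s^3 + 7.54*s^2 + 4.74*s + 11.52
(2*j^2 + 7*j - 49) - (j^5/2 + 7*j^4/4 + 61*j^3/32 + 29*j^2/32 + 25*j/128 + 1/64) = -j^5/2 - 7*j^4/4 - 61*j^3/32 + 35*j^2/32 + 871*j/128 - 3137/64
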